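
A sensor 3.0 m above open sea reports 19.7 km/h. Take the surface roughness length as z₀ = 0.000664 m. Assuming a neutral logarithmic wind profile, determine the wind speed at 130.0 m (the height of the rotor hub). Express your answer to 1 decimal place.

Log law: V(z) ∝ ln(z/z₀), so V₂/V₁ = ln(z₂/z₀) / ln(z₁/z₀).
ln(130.0/0.000664) = 12.1848, ln(3.0/0.000664) = 8.4158
V₂ = 19.7 × 12.1848/8.4158 = 19.7 × 1.4478 = 28.5224 km/h

28.5 km/h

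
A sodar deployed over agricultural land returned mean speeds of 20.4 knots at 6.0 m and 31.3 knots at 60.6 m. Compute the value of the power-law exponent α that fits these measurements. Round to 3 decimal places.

Power law: V₂/V₁ = (z₂/z₁)^α ⇒ α = ln(V₂/V₁) / ln(z₂/z₁)
α = ln(31.3/20.4) / ln(60.6/6.0) = ln(1.5343) / ln(10.1000)
  = 0.42808 / 2.31254 = 0.18511

α ≈ 0.185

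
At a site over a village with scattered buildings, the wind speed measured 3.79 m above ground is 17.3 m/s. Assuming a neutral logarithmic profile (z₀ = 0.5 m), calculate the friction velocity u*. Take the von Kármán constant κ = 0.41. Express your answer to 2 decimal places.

Log law: V(z) = (u*/κ) · ln(z/z₀) ⇒ u* = κ · V / ln(z/z₀)
u* = 0.41 × 17.3 / ln(3.79/0.5) = 0.41 × 17.3 / 2.0255
   = 7.0930 / 2.0255 = 3.5018 m/s

u* ≈ 3.50 m/s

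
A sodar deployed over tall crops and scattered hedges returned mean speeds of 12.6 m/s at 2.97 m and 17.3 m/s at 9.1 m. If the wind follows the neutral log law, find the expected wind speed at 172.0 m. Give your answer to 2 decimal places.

Log law: V ∝ ln(z/z₀). From the pair, with r = V₁/V₂ = 0.72832,
ln z₀ = (ln z₁ − r·ln z₂)/(1 − r) = (1.0886 − 0.72832×2.2083)/0.27168 = -1.9132 → z₀ = 0.1476 m
V₃ = V₁ · ln(z₃/z₀)/ln(z₁/z₀) = 12.6 × 7.0607/3.0018 = 29.6374 m/s

29.64 m/s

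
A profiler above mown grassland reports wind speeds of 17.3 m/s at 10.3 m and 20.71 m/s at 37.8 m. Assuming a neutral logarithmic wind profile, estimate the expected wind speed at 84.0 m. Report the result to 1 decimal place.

22.8 m/s

Log law: V ∝ ln(z/z₀). From the pair, with r = V₁/V₂ = 0.83535,
ln z₀ = (ln z₁ − r·ln z₂)/(1 − r) = (2.3321 − 0.83535×3.6323)/0.16465 = -4.2640 → z₀ = 0.01407 m
V₃ = V₁ · ln(z₃/z₀)/ln(z₁/z₀) = 17.3 × 8.6948/6.5961 = 22.8043 m/s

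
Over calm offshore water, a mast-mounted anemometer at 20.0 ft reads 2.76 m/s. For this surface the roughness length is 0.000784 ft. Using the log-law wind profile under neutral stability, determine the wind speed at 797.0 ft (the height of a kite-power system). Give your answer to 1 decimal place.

Log law: V(z) ∝ ln(z/z₀), so V₂/V₁ = ln(z₂/z₀) / ln(z₁/z₀).
ln(797.0/0.000784) = 13.8320, ln(20.0/0.000784) = 10.1468
V₂ = 2.76 × 13.8320/10.1468 = 2.76 × 1.3632 = 3.7624 m/s

3.8 m/s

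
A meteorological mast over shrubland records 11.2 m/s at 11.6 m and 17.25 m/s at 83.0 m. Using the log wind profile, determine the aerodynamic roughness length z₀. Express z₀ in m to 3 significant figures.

Log law: V(z) ∝ ln(z/z₀). With r = V₁/V₂ = 11.2/17.25 = 0.64928,
r · ln(z₂/z₀) = ln(z₁/z₀) ⇒ ln z₀ = (ln z₁ − r·ln z₂)/(1 − r)
ln z₀ = (2.45101 − 0.64928×4.41884) / 0.35072 = -1.1919
z₀ = exp(-1.1919) = 0.3036 m

z₀ ≈ 0.304 m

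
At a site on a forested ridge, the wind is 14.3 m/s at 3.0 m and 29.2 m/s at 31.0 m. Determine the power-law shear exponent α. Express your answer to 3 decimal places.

α ≈ 0.306

Power law: V₂/V₁ = (z₂/z₁)^α ⇒ α = ln(V₂/V₁) / ln(z₂/z₁)
α = ln(29.2/14.3) / ln(31.0/3.0) = ln(2.0420) / ln(10.3333)
  = 0.71391 / 2.33537 = 0.30569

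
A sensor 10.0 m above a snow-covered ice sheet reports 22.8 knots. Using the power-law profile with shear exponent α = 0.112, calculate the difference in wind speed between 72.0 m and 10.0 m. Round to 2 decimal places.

Power law: V₂ = V₁ · (z₂/z₁)^α = 22.8 × (7.2000)^0.112 = 28.4417 knots
ΔV = 28.4417 − 22.8 = 5.6417 knots

5.64 knots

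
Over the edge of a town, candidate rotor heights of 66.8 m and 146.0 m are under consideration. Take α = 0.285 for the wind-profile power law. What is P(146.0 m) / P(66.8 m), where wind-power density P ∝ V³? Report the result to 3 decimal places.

Speed ratio: V_B/V_A = (z_B/z_A)^α = (146.0/66.8)^0.285 = (2.1856)^0.285 = 1.24962
Power-density ratio: P_B/P_A = (V_B/V_A)³ = (1.24962)³ = 1.95136

1.951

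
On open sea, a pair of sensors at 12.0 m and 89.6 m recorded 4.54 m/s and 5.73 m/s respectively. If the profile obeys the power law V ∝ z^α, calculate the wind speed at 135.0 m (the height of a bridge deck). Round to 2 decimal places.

6.01 m/s

First find α: α = ln(V₂/V₁)/ln(z₂/z₁) = ln(5.73/4.54)/ln(89.6/12.0) = 0.23279/2.01045 = 0.1158
Extrapolate from 89.6 m to 135.0 m: V₃ = 5.73 × (135.0/89.6)^0.1158 = 5.73 × 1.0486 = 6.0085 m/s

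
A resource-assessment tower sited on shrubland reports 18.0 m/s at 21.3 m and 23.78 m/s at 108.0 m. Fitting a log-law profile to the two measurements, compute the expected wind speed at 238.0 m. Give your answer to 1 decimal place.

26.6 m/s

Log law: V ∝ ln(z/z₀). From the pair, with r = V₁/V₂ = 0.75694,
ln z₀ = (ln z₁ − r·ln z₂)/(1 − r) = (3.0587 − 0.75694×4.6821)/0.24306 = -1.9969 → z₀ = 0.1358 m
V₃ = V₁ · ln(z₃/z₀)/ln(z₁/z₀) = 18.0 × 7.4692/5.0556 = 26.5932 m/s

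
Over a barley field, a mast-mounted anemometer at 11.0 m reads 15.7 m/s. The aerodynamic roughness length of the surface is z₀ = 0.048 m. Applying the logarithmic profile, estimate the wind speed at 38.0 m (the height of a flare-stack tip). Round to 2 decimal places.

19.28 m/s

Log law: V(z) ∝ ln(z/z₀), so V₂/V₁ = ln(z₂/z₀) / ln(z₁/z₀).
ln(38.0/0.048) = 6.6741, ln(11.0/0.048) = 5.4344
V₂ = 15.7 × 6.6741/5.4344 = 15.7 × 1.2281 = 19.2814 m/s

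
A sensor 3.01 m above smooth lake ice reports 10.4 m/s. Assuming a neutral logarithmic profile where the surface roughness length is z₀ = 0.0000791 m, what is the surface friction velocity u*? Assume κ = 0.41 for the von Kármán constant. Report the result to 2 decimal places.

u* ≈ 0.40 m/s

Log law: V(z) = (u*/κ) · ln(z/z₀) ⇒ u* = κ · V / ln(z/z₀)
u* = 0.41 × 10.4 / ln(3.01/0.0000791) = 0.41 × 10.4 / 10.5467
   = 4.2640 / 10.5467 = 0.4043 m/s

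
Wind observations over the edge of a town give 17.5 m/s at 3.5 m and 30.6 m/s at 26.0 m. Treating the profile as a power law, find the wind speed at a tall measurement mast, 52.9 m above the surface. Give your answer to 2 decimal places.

First find α: α = ln(V₂/V₁)/ln(z₂/z₁) = ln(30.6/17.5)/ln(26.0/3.5) = 0.55880/2.00533 = 0.2787
Extrapolate from 26.0 m to 52.9 m: V₃ = 30.6 × (52.9/26.0)^0.2787 = 30.6 × 1.2189 = 37.2977 m/s

37.30 m/s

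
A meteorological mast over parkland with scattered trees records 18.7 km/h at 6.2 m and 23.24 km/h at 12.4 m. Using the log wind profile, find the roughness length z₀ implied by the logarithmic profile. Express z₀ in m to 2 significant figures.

Log law: V(z) ∝ ln(z/z₀). With r = V₁/V₂ = 18.7/23.24 = 0.80465,
r · ln(z₂/z₀) = ln(z₁/z₀) ⇒ ln z₀ = (ln z₁ − r·ln z₂)/(1 − r)
ln z₀ = (1.82455 − 0.80465×2.51770) / 0.19535 = -1.0305
z₀ = exp(-1.0305) = 0.3568 m

z₀ ≈ 0.36 m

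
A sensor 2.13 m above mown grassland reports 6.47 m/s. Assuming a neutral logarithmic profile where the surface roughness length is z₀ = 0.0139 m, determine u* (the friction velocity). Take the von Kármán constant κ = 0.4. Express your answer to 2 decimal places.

u* ≈ 0.51 m/s

Log law: V(z) = (u*/κ) · ln(z/z₀) ⇒ u* = κ · V / ln(z/z₀)
u* = 0.4 × 6.47 / ln(2.13/0.0139) = 0.4 × 6.47 / 5.0320
   = 2.5880 / 5.0320 = 0.5143 m/s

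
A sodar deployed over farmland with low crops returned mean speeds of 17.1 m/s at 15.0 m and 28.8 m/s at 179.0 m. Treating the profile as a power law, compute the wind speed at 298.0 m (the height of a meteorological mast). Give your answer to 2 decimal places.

First find α: α = ln(V₂/V₁)/ln(z₂/z₁) = ln(28.8/17.1)/ln(179.0/15.0) = 0.52130/2.47934 = 0.2103
Extrapolate from 179.0 m to 298.0 m: V₃ = 28.8 × (298.0/179.0)^0.2103 = 28.8 × 1.1131 = 32.0579 m/s

32.06 m/s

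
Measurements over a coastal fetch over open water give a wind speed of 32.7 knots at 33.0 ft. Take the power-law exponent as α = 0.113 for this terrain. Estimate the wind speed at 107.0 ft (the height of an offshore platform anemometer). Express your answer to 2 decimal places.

37.35 knots

Power-law profile: V₂ = V₁ · (z₂/z₁)^α
V₂ = 32.7 × (107.0/33.0)^0.113 = 32.7 × (3.2424)^0.113
    = 32.7 × 1.1422 = 37.3487 knots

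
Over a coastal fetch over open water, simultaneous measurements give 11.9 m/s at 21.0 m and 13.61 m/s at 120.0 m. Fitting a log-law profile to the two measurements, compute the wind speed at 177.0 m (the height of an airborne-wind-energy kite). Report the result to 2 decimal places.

13.99 m/s

Log law: V ∝ ln(z/z₀). From the pair, with r = V₁/V₂ = 0.87436,
ln z₀ = (ln z₁ − r·ln z₂)/(1 − r) = (3.0445 − 0.87436×4.7875)/0.12564 = -9.0849 → z₀ = 0.0001134 m
V₃ = V₁ · ln(z₃/z₀)/ln(z₁/z₀) = 11.9 × 14.2611/12.1294 = 13.9913 m/s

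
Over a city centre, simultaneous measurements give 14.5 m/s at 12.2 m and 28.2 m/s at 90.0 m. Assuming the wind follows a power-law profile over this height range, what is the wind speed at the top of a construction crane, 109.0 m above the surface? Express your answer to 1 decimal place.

First find α: α = ln(V₂/V₁)/ln(z₂/z₁) = ln(28.2/14.5)/ln(90.0/12.2) = 0.66517/1.99837 = 0.3329
Extrapolate from 90.0 m to 109.0 m: V₃ = 28.2 × (109.0/90.0)^0.3329 = 28.2 × 1.0658 = 30.0564 m/s

30.1 m/s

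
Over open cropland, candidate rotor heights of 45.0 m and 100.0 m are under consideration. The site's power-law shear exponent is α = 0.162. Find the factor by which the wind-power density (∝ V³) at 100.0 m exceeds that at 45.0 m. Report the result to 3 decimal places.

1.474

Speed ratio: V_B/V_A = (z_B/z_A)^α = (100.0/45.0)^0.162 = (2.2222)^0.162 = 1.13810
Power-density ratio: P_B/P_A = (V_B/V_A)³ = (1.13810)³ = 1.47414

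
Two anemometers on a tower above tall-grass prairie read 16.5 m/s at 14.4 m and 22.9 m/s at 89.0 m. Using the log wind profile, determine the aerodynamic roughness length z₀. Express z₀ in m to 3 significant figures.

Log law: V(z) ∝ ln(z/z₀). With r = V₁/V₂ = 16.5/22.9 = 0.72052,
r · ln(z₂/z₀) = ln(z₁/z₀) ⇒ ln z₀ = (ln z₁ − r·ln z₂)/(1 − r)
ln z₀ = (2.66723 − 0.72052×4.48864) / 0.27948 = -2.0286
z₀ = exp(-2.0286) = 0.1315 m

z₀ ≈ 0.132 m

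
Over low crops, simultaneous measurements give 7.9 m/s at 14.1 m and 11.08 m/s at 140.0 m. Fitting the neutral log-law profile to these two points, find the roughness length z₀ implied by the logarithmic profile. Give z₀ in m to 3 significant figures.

Log law: V(z) ∝ ln(z/z₀). With r = V₁/V₂ = 7.9/11.08 = 0.71300,
r · ln(z₂/z₀) = ln(z₁/z₀) ⇒ ln z₀ = (ln z₁ − r·ln z₂)/(1 − r)
ln z₀ = (2.64617 − 0.71300×4.94164) / 0.28700 = -3.0564
z₀ = exp(-3.0564) = 0.04706 m

z₀ ≈ 0.0471 m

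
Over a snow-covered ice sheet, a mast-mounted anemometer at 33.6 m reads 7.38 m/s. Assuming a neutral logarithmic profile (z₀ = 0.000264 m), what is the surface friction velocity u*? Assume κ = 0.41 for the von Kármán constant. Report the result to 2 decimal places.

u* ≈ 0.26 m/s

Log law: V(z) = (u*/κ) · ln(z/z₀) ⇒ u* = κ · V / ln(z/z₀)
u* = 0.41 × 7.38 / ln(33.6/0.000264) = 0.41 × 7.38 / 11.7541
   = 3.0258 / 11.7541 = 0.2574 m/s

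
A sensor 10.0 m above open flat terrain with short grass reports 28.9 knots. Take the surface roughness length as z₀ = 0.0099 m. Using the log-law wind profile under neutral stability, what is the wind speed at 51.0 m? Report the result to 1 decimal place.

Log law: V(z) ∝ ln(z/z₀), so V₂/V₁ = ln(z₂/z₀) / ln(z₁/z₀).
ln(51.0/0.0099) = 8.5470, ln(10.0/0.0099) = 6.9178
V₂ = 28.9 × 8.5470/6.9178 = 28.9 × 1.2355 = 35.7064 knots

35.7 knots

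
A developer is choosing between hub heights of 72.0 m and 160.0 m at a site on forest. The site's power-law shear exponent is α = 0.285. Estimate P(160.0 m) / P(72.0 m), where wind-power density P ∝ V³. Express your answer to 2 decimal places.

1.98

Speed ratio: V_B/V_A = (z_B/z_A)^α = (160.0/72.0)^0.285 = (2.2222)^0.285 = 1.25555
Power-density ratio: P_B/P_A = (V_B/V_A)³ = (1.25555)³ = 1.97926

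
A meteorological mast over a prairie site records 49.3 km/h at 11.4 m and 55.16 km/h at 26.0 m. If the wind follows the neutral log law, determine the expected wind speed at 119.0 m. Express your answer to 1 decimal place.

Log law: V ∝ ln(z/z₀). From the pair, with r = V₁/V₂ = 0.89376,
ln z₀ = (ln z₁ − r·ln z₂)/(1 − r) = (2.4336 − 0.89376×3.2581)/0.10624 = -4.5027 → z₀ = 0.01108 m
V₃ = V₁ · ln(z₃/z₀)/ln(z₁/z₀) = 49.3 × 9.2819/6.9364 = 65.9707 km/h

66.0 km/h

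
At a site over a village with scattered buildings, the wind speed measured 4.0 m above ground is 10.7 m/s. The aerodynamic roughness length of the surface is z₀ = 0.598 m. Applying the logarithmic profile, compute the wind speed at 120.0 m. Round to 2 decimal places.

29.85 m/s

Log law: V(z) ∝ ln(z/z₀), so V₂/V₁ = ln(z₂/z₀) / ln(z₁/z₀).
ln(120.0/0.598) = 5.3017, ln(4.0/0.598) = 1.9005
V₂ = 10.7 × 5.3017/1.9005 = 10.7 × 2.7897 = 29.8495 m/s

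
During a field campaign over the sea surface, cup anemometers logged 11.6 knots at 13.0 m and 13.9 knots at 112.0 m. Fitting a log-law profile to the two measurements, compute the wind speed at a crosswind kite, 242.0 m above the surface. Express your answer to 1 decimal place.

14.7 knots

Log law: V ∝ ln(z/z₀). From the pair, with r = V₁/V₂ = 0.83453,
ln z₀ = (ln z₁ − r·ln z₂)/(1 − r) = (2.5649 − 0.83453×4.7185)/0.16547 = -8.2964 → z₀ = 0.0002494 m
V₃ = V₁ · ln(z₃/z₀)/ln(z₁/z₀) = 11.6 × 13.7854/10.8614 = 14.7228 knots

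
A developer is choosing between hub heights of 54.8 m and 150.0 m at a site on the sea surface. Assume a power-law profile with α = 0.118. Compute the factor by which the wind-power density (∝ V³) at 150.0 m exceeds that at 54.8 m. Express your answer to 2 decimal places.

1.43

Speed ratio: V_B/V_A = (z_B/z_A)^α = (150.0/54.8)^0.118 = (2.7372)^0.118 = 1.12617
Power-density ratio: P_B/P_A = (V_B/V_A)³ = (1.12617)³ = 1.42826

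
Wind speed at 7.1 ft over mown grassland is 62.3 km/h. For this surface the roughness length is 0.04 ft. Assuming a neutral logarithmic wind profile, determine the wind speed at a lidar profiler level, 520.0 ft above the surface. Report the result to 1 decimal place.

Log law: V(z) ∝ ln(z/z₀), so V₂/V₁ = ln(z₂/z₀) / ln(z₁/z₀).
ln(520.0/0.04) = 9.4727, ln(7.1/0.04) = 5.1790
V₂ = 62.3 × 9.4727/5.1790 = 62.3 × 1.8291 = 113.9511 km/h

114.0 km/h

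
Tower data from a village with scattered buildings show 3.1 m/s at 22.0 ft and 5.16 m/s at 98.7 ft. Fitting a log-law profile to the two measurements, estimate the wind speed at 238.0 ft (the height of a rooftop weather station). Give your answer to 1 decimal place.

Log law: V ∝ ln(z/z₀). From the pair, with r = V₁/V₂ = 0.60078,
ln z₀ = (ln z₁ − r·ln z₂)/(1 − r) = (3.0910 − 0.60078×4.5921)/0.39922 = 0.8322 → z₀ = 2.298 ft
V₃ = V₁ · ln(z₃/z₀)/ln(z₁/z₀) = 3.1 × 4.6401/2.2589 = 6.3679 m/s

6.4 m/s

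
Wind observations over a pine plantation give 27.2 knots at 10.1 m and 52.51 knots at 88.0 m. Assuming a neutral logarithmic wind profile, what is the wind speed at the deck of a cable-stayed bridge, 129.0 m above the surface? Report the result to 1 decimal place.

57.0 knots

Log law: V ∝ ln(z/z₀). From the pair, with r = V₁/V₂ = 0.51800,
ln z₀ = (ln z₁ − r·ln z₂)/(1 − r) = (2.3125 − 0.51800×4.4773)/0.48200 = -0.0139 → z₀ = 0.9862 m
V₃ = V₁ · ln(z₃/z₀)/ln(z₁/z₀) = 27.2 × 4.8737/2.3265 = 56.9818 knots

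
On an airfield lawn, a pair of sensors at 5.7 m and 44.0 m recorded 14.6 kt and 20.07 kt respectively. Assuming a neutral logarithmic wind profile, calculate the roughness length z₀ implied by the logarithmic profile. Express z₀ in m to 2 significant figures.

z₀ ≈ 0.024 m

Log law: V(z) ∝ ln(z/z₀). With r = V₁/V₂ = 14.6/20.07 = 0.72745,
r · ln(z₂/z₀) = ln(z₁/z₀) ⇒ ln z₀ = (ln z₁ − r·ln z₂)/(1 − r)
ln z₀ = (1.74047 − 0.72745×3.78419) / 0.27255 = -3.7144
z₀ = exp(-3.7144) = 0.02437 m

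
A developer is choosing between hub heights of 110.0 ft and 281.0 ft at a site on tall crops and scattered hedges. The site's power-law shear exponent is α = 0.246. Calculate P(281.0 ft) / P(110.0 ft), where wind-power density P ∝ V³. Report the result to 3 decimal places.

Speed ratio: V_B/V_A = (z_B/z_A)^α = (281.0/110.0)^0.246 = (2.5545)^0.246 = 1.25950
Power-density ratio: P_B/P_A = (V_B/V_A)³ = (1.25950)³ = 1.99801

1.998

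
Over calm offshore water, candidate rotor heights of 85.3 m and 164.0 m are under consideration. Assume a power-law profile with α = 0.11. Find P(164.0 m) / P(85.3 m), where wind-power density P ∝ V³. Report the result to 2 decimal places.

1.24

Speed ratio: V_B/V_A = (z_B/z_A)^α = (164.0/85.3)^0.11 = (1.9226)^0.11 = 1.07455
Power-density ratio: P_B/P_A = (V_B/V_A)³ = (1.07455)³ = 1.24075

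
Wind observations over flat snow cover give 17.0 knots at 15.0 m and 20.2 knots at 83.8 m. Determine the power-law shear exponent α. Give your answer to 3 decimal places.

α ≈ 0.100

Power law: V₂/V₁ = (z₂/z₁)^α ⇒ α = ln(V₂/V₁) / ln(z₂/z₁)
α = ln(20.2/17.0) / ln(83.8/15.0) = ln(1.1882) / ln(5.5867)
  = 0.17247 / 1.72038 = 0.10025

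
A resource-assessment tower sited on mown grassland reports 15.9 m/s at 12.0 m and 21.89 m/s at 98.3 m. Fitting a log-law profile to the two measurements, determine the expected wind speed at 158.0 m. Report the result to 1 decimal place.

Log law: V ∝ ln(z/z₀). From the pair, with r = V₁/V₂ = 0.72636,
ln z₀ = (ln z₁ − r·ln z₂)/(1 − r) = (2.4849 − 0.72636×4.5880)/0.27364 = -3.0977 → z₀ = 0.04515 m
V₃ = V₁ · ln(z₃/z₀)/ln(z₁/z₀) = 15.9 × 8.1603/5.5826 = 23.2417 m/s

23.2 m/s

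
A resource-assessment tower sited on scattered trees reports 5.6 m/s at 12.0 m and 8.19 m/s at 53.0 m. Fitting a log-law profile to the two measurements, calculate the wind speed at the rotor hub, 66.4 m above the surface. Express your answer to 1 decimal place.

Log law: V ∝ ln(z/z₀). From the pair, with r = V₁/V₂ = 0.68376,
ln z₀ = (ln z₁ − r·ln z₂)/(1 − r) = (2.4849 − 0.68376×3.9703)/0.31624 = -0.7267 → z₀ = 0.4835 m
V₃ = V₁ · ln(z₃/z₀)/ln(z₁/z₀) = 5.6 × 4.9224/3.2116 = 8.5830 m/s

8.6 m/s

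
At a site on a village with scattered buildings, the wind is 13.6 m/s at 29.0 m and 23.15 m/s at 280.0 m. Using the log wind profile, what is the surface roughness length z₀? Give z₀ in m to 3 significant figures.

z₀ ≈ 1.15 m

Log law: V(z) ∝ ln(z/z₀). With r = V₁/V₂ = 13.6/23.15 = 0.58747,
r · ln(z₂/z₀) = ln(z₁/z₀) ⇒ ln z₀ = (ln z₁ − r·ln z₂)/(1 − r)
ln z₀ = (3.36730 − 0.58747×5.63479) / 0.41253 = 0.1382
z₀ = exp(0.1382) = 1.148 m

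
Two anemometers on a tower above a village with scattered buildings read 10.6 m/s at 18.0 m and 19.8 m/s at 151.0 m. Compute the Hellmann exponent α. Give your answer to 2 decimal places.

Power law: V₂/V₁ = (z₂/z₁)^α ⇒ α = ln(V₂/V₁) / ln(z₂/z₁)
α = ln(19.8/10.6) / ln(151.0/18.0) = ln(1.8679) / ln(8.3889)
  = 0.62483 / 2.12691 = 0.29377

α ≈ 0.29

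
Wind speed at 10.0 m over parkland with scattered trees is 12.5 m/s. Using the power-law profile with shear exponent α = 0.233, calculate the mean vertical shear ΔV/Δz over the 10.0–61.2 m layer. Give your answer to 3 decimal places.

Power law: V₂ = V₁ · (z₂/z₁)^α = 12.5 × (6.1200)^0.233 = 19.0644 m/s
ΔV/Δz = (19.0644 − 12.5)/(61.2 − 10.0) = 6.5644/51.2000 = 0.12821 m/s/m

0.128 m/s/m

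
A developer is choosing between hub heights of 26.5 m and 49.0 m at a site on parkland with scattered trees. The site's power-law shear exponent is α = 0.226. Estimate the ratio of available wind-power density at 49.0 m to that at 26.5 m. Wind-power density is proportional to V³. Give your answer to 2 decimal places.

Speed ratio: V_B/V_A = (z_B/z_A)^α = (49.0/26.5)^0.226 = (1.8491)^0.226 = 1.14903
Power-density ratio: P_B/P_A = (V_B/V_A)³ = (1.14903)³ = 1.51702

1.52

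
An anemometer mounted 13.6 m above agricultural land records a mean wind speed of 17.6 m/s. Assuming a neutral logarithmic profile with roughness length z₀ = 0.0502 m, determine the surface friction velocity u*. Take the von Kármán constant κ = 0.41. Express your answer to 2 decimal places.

Log law: V(z) = (u*/κ) · ln(z/z₀) ⇒ u* = κ · V / ln(z/z₀)
u* = 0.41 × 17.6 / ln(13.6/0.0502) = 0.41 × 17.6 / 5.6018
   = 7.2160 / 5.6018 = 1.2882 m/s

u* ≈ 1.29 m/s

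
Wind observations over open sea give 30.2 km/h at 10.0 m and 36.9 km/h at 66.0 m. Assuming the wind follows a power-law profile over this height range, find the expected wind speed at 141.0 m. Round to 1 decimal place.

First find α: α = ln(V₂/V₁)/ln(z₂/z₁) = ln(36.9/30.2)/ln(66.0/10.0) = 0.20037/1.88707 = 0.1062
Extrapolate from 66.0 m to 141.0 m: V₃ = 36.9 × (141.0/66.0)^0.1062 = 36.9 × 1.0839 = 39.9974 km/h

40.0 km/h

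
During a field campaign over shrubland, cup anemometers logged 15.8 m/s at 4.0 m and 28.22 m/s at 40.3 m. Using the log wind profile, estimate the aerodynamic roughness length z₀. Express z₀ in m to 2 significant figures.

z₀ ≈ 0.21 m

Log law: V(z) ∝ ln(z/z₀). With r = V₁/V₂ = 15.8/28.22 = 0.55989,
r · ln(z₂/z₀) = ln(z₁/z₀) ⇒ ln z₀ = (ln z₁ − r·ln z₂)/(1 − r)
ln z₀ = (1.38629 − 0.55989×3.69635) / 0.44011 = -1.5524
z₀ = exp(-1.5524) = 0.2117 m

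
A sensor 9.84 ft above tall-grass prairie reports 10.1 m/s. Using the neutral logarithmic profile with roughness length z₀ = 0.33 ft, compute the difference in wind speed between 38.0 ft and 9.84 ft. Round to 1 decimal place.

4.0 m/s

Log law: V₂ = V₁ · ln(z₂/z₀)/ln(z₁/z₀) = 10.1 × 4.7462/3.3951 = 14.1194 m/s
ΔV = 14.1194 − 10.1 = 4.0194 m/s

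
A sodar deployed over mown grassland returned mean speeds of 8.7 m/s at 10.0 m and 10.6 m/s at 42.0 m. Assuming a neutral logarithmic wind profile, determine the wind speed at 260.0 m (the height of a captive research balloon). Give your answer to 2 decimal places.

Log law: V ∝ ln(z/z₀). From the pair, with r = V₁/V₂ = 0.82075,
ln z₀ = (ln z₁ − r·ln z₂)/(1 − r) = (2.3026 − 0.82075×3.7377)/0.17925 = -4.2686 → z₀ = 0.01400 m
V₃ = V₁ · ln(z₃/z₀)/ln(z₁/z₀) = 8.7 × 9.8293/6.5712 = 13.0136 m/s

13.01 m/s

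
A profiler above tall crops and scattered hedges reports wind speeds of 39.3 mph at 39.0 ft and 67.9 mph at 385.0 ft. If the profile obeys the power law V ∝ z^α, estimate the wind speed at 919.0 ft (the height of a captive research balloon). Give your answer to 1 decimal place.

83.6 mph

First find α: α = ln(V₂/V₁)/ln(z₂/z₁) = ln(67.9/39.3)/ln(385.0/39.0) = 0.54681/2.28968 = 0.2388
Extrapolate from 385.0 ft to 919.0 ft: V₃ = 67.9 × (919.0/385.0)^0.2388 = 67.9 × 1.2309 = 83.5810 mph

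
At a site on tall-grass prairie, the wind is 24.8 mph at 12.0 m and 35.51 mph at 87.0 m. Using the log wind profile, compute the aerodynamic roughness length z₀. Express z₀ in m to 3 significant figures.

z₀ ≈ 0.122 m

Log law: V(z) ∝ ln(z/z₀). With r = V₁/V₂ = 24.8/35.51 = 0.69839,
r · ln(z₂/z₀) = ln(z₁/z₀) ⇒ ln z₀ = (ln z₁ − r·ln z₂)/(1 − r)
ln z₀ = (2.48491 − 0.69839×4.46591) / 0.30161 = -2.1023
z₀ = exp(-2.1023) = 0.1222 m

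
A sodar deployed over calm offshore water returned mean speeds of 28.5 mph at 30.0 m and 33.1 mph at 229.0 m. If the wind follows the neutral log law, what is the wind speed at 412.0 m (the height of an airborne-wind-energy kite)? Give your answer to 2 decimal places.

Log law: V ∝ ln(z/z₀). From the pair, with r = V₁/V₂ = 0.86103,
ln z₀ = (ln z₁ − r·ln z₂)/(1 − r) = (3.4012 − 0.86103×5.4337)/0.13897 = -9.1916 → z₀ = 0.0001019 m
V₃ = V₁ · ln(z₃/z₀)/ln(z₁/z₀) = 28.5 × 15.2126/12.5928 = 34.4292 mph

34.43 mph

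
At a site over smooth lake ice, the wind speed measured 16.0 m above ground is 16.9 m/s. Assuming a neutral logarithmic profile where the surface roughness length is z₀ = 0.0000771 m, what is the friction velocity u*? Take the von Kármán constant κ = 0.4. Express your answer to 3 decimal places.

u* ≈ 0.552 m/s

Log law: V(z) = (u*/κ) · ln(z/z₀) ⇒ u* = κ · V / ln(z/z₀)
u* = 0.4 × 16.9 / ln(16.0/0.0000771) = 0.4 × 16.9 / 12.2430
   = 6.7600 / 12.2430 = 0.5522 m/s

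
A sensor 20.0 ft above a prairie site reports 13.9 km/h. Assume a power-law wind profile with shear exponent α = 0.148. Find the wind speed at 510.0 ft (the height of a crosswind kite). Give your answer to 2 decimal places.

22.45 km/h

Power-law profile: V₂ = V₁ · (z₂/z₁)^α
V₂ = 13.9 × (510.0/20.0)^0.148 = 13.9 × (25.5000)^0.148
    = 13.9 × 1.6150 = 22.4483 km/h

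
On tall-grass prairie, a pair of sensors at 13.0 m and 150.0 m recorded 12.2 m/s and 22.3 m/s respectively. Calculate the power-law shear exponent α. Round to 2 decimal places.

α ≈ 0.25

Power law: V₂/V₁ = (z₂/z₁)^α ⇒ α = ln(V₂/V₁) / ln(z₂/z₁)
α = ln(22.3/12.2) / ln(150.0/13.0) = ln(1.8279) / ln(11.5385)
  = 0.60315 / 2.44569 = 0.24662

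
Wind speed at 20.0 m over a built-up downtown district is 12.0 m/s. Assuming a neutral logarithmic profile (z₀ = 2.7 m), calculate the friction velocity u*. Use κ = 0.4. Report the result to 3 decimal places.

u* ≈ 2.397 m/s

Log law: V(z) = (u*/κ) · ln(z/z₀) ⇒ u* = κ · V / ln(z/z₀)
u* = 0.4 × 12.0 / ln(20.0/2.7) = 0.4 × 12.0 / 2.0025
   = 4.8000 / 2.0025 = 2.3970 m/s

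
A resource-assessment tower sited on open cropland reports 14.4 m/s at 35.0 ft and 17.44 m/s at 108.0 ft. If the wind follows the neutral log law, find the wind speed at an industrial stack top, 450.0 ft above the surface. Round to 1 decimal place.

Log law: V ∝ ln(z/z₀). From the pair, with r = V₁/V₂ = 0.82569,
ln z₀ = (ln z₁ − r·ln z₂)/(1 − r) = (3.5553 − 0.82569×4.6821)/0.17431 = -1.7820 → z₀ = 0.1683 ft
V₃ = V₁ · ln(z₃/z₀)/ln(z₁/z₀) = 14.4 × 7.8913/5.3374 = 21.2903 m/s

21.3 m/s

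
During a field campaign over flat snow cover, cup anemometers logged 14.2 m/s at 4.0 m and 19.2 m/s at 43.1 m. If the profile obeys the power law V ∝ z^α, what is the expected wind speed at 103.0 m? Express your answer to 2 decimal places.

21.44 m/s

First find α: α = ln(V₂/V₁)/ln(z₂/z₁) = ln(19.2/14.2)/ln(43.1/4.0) = 0.30167/2.37723 = 0.1269
Extrapolate from 43.1 m to 103.0 m: V₃ = 19.2 × (103.0/43.1)^0.1269 = 19.2 × 1.1169 = 21.4444 m/s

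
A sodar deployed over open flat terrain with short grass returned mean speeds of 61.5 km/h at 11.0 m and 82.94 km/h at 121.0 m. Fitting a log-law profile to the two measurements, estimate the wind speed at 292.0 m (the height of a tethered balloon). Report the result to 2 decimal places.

Log law: V ∝ ln(z/z₀). From the pair, with r = V₁/V₂ = 0.74150,
ln z₀ = (ln z₁ − r·ln z₂)/(1 − r) = (2.3979 − 0.74150×4.7958)/0.25850 = -4.4804 → z₀ = 0.01133 m
V₃ = V₁ · ln(z₃/z₀)/ln(z₁/z₀) = 61.5 × 10.1571/6.8783 = 90.8168 km/h

90.82 km/h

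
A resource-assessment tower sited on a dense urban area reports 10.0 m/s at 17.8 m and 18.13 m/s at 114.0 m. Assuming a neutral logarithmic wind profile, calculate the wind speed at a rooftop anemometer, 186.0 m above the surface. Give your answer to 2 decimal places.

20.27 m/s

Log law: V ∝ ln(z/z₀). From the pair, with r = V₁/V₂ = 0.55157,
ln z₀ = (ln z₁ − r·ln z₂)/(1 − r) = (2.8792 − 0.55157×4.7362)/0.44843 = 0.5951 → z₀ = 1.813 m
V₃ = V₁ · ln(z₃/z₀)/ln(z₁/z₀) = 10.0 × 4.6307/2.2841 = 20.2733 m/s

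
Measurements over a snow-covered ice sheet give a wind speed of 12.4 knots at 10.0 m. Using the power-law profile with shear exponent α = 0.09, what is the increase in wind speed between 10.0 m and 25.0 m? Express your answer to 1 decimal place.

Power law: V₂ = V₁ · (z₂/z₁)^α = 12.4 × (2.5000)^0.09 = 13.4659 knots
ΔV = 13.4659 − 12.4 = 1.0659 knots

1.1 knots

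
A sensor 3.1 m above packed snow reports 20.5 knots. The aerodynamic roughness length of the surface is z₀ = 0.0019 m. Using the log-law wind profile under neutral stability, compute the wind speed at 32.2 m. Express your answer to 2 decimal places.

26.99 knots

Log law: V(z) ∝ ln(z/z₀), so V₂/V₁ = ln(z₂/z₀) / ln(z₁/z₀).
ln(32.2/0.0019) = 9.7379, ln(3.1/0.0019) = 7.3973
V₂ = 20.5 × 9.7379/7.3973 = 20.5 × 1.3164 = 26.9864 knots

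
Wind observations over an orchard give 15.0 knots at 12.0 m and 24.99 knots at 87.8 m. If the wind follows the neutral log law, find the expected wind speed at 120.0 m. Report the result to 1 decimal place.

26.6 knots

Log law: V ∝ ln(z/z₀). From the pair, with r = V₁/V₂ = 0.60024,
ln z₀ = (ln z₁ − r·ln z₂)/(1 − r) = (2.4849 − 0.60024×4.4751)/0.39976 = -0.5033 → z₀ = 0.6045 m
V₃ = V₁ · ln(z₃/z₀)/ln(z₁/z₀) = 15.0 × 5.2908/2.9882 = 26.5583 knots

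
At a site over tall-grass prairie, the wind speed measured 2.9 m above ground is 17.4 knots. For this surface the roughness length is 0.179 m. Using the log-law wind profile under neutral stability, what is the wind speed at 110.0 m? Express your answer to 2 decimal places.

40.11 knots

Log law: V(z) ∝ ln(z/z₀), so V₂/V₁ = ln(z₂/z₀) / ln(z₁/z₀).
ln(110.0/0.179) = 6.4208, ln(2.9/0.179) = 2.7851
V₂ = 17.4 × 6.4208/2.7851 = 17.4 × 2.3054 = 40.1147 knots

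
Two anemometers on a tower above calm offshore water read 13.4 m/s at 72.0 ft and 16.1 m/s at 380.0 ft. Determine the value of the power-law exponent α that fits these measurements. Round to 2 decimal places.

α ≈ 0.11

Power law: V₂/V₁ = (z₂/z₁)^α ⇒ α = ln(V₂/V₁) / ln(z₂/z₁)
α = ln(16.1/13.4) / ln(380.0/72.0) = ln(1.2015) / ln(5.2778)
  = 0.18356 / 1.66351 = 0.11035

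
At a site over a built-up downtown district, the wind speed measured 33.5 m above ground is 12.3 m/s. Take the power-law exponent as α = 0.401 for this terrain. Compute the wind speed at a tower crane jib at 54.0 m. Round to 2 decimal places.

14.90 m/s

Power-law profile: V₂ = V₁ · (z₂/z₁)^α
V₂ = 12.3 × (54.0/33.5)^0.401 = 12.3 × (1.6119)^0.401
    = 12.3 × 1.2110 = 14.8954 m/s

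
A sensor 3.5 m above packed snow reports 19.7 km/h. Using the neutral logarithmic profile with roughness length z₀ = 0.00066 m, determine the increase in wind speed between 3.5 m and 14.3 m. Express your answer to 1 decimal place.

Log law: V₂ = V₁ · ln(z₂/z₀)/ln(z₁/z₀) = 19.7 × 9.9835/8.5760 = 22.9332 km/h
ΔV = 22.9332 − 19.7 = 3.2332 km/h

3.2 km/h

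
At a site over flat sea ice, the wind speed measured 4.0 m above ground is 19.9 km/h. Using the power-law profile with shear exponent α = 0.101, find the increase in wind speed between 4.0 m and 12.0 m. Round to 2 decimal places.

Power law: V₂ = V₁ · (z₂/z₁)^α = 19.9 × (3.0000)^0.101 = 22.2353 km/h
ΔV = 22.2353 − 19.9 = 2.3353 km/h

2.34 km/h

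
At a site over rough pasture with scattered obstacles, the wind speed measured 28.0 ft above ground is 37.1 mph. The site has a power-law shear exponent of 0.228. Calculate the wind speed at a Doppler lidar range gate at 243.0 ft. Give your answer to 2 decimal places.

Power-law profile: V₂ = V₁ · (z₂/z₁)^α
V₂ = 37.1 × (243.0/28.0)^0.228 = 37.1 × (8.6786)^0.228
    = 37.1 × 1.6367 = 60.7212 mph

60.72 mph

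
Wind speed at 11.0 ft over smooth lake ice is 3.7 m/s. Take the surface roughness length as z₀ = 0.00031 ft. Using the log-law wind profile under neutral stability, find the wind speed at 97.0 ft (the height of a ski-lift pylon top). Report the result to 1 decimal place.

Log law: V(z) ∝ ln(z/z₀), so V₂/V₁ = ln(z₂/z₀) / ln(z₁/z₀).
ln(97.0/0.00031) = 12.6536, ln(11.0/0.00031) = 10.4768
V₂ = 3.7 × 12.6536/10.4768 = 3.7 × 1.2078 = 4.4688 m/s

4.5 m/s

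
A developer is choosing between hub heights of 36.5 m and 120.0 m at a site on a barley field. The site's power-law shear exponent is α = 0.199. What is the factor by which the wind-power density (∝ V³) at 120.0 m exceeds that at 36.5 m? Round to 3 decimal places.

2.035

Speed ratio: V_B/V_A = (z_B/z_A)^α = (120.0/36.5)^0.199 = (3.2877)^0.199 = 1.26725
Power-density ratio: P_B/P_A = (V_B/V_A)³ = (1.26725)³ = 2.03508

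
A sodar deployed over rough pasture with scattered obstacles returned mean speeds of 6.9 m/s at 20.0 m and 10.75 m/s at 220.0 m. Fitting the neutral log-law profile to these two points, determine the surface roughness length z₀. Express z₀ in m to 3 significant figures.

z₀ ≈ 0.272 m

Log law: V(z) ∝ ln(z/z₀). With r = V₁/V₂ = 6.9/10.75 = 0.64186,
r · ln(z₂/z₀) = ln(z₁/z₀) ⇒ ln z₀ = (ln z₁ − r·ln z₂)/(1 − r)
ln z₀ = (2.99573 − 0.64186×5.39363) / 0.35814 = -1.3018
z₀ = exp(-1.3018) = 0.2720 m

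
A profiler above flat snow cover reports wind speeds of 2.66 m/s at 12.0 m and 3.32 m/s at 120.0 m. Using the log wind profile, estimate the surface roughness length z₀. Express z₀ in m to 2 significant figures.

Log law: V(z) ∝ ln(z/z₀). With r = V₁/V₂ = 2.66/3.32 = 0.80120,
r · ln(z₂/z₀) = ln(z₁/z₀) ⇒ ln z₀ = (ln z₁ − r·ln z₂)/(1 − r)
ln z₀ = (2.48491 − 0.80120×4.78749) / 0.19880 = -6.7952
z₀ = exp(-6.7952) = 0.001119 m

z₀ ≈ 0.0011 m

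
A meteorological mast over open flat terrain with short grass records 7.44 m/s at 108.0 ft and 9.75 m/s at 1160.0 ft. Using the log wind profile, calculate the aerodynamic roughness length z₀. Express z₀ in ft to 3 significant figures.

Log law: V(z) ∝ ln(z/z₀). With r = V₁/V₂ = 7.44/9.75 = 0.76308,
r · ln(z₂/z₀) = ln(z₁/z₀) ⇒ ln z₀ = (ln z₁ − r·ln z₂)/(1 − r)
ln z₀ = (4.68213 − 0.76308×7.05618) / 0.23692 = -2.9641
z₀ = exp(-2.9641) = 0.05160 ft

z₀ ≈ 0.0516 ft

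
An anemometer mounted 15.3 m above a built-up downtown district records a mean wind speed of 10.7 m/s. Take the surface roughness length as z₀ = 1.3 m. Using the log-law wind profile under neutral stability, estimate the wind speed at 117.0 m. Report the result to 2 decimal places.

Log law: V(z) ∝ ln(z/z₀), so V₂/V₁ = ln(z₂/z₀) / ln(z₁/z₀).
ln(117.0/1.3) = 4.4998, ln(15.3/1.3) = 2.4655
V₂ = 10.7 × 4.4998/2.4655 = 10.7 × 1.8251 = 19.5288 m/s

19.53 m/s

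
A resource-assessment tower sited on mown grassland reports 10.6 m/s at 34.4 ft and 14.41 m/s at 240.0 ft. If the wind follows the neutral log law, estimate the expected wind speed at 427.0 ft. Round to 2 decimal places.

15.54 m/s

Log law: V ∝ ln(z/z₀). From the pair, with r = V₁/V₂ = 0.73560,
ln z₀ = (ln z₁ − r·ln z₂)/(1 − r) = (3.5381 − 0.73560×5.4806)/0.26440 = -1.8665 → z₀ = 0.1547 ft
V₃ = V₁ · ln(z₃/z₀)/ln(z₁/z₀) = 10.6 × 7.9233/5.4046 = 15.5400 m/s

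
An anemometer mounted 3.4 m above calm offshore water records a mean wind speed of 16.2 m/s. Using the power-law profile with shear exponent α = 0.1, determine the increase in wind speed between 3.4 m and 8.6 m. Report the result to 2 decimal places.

Power law: V₂ = V₁ · (z₂/z₁)^α = 16.2 × (2.5294)^0.1 = 17.7753 m/s
ΔV = 17.7753 − 16.2 = 1.5753 m/s

1.58 m/s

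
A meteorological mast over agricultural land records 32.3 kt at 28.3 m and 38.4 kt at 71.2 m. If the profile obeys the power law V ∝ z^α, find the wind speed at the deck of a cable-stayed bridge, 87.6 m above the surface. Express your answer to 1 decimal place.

First find α: α = ln(V₂/V₁)/ln(z₂/z₁) = ln(38.4/32.3)/ln(71.2/28.3) = 0.17299/0.92263 = 0.1875
Extrapolate from 71.2 m to 87.6 m: V₃ = 38.4 × (87.6/71.2)^0.1875 = 38.4 × 1.0396 = 39.9218 kt

39.9 kt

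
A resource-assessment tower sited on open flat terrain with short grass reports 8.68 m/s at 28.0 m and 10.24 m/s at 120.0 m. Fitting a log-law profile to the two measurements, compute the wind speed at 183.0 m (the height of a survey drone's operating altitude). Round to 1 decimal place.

10.7 m/s

Log law: V ∝ ln(z/z₀). From the pair, with r = V₁/V₂ = 0.84766,
ln z₀ = (ln z₁ − r·ln z₂)/(1 − r) = (3.3322 − 0.84766×4.7875)/0.15234 = -4.7652 → z₀ = 0.008521 m
V₃ = V₁ · ln(z₃/z₀)/ln(z₁/z₀) = 8.68 × 9.9746/8.0974 = 10.6924 m/s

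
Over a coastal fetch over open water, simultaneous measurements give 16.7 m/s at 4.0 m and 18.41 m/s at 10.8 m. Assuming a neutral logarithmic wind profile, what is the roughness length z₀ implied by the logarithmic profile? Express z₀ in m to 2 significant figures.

z₀ ≈ 0.00025 m

Log law: V(z) ∝ ln(z/z₀). With r = V₁/V₂ = 16.7/18.41 = 0.90712,
r · ln(z₂/z₀) = ln(z₁/z₀) ⇒ ln z₀ = (ln z₁ − r·ln z₂)/(1 − r)
ln z₀ = (1.38629 − 0.90712×2.37955) / 0.09288 = -8.3139
z₀ = exp(-8.3139) = 0.0002451 m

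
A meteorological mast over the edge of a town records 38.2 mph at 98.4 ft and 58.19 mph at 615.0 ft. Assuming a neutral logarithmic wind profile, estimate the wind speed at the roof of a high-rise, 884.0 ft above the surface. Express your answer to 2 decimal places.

62.15 mph

Log law: V ∝ ln(z/z₀). From the pair, with r = V₁/V₂ = 0.65647,
ln z₀ = (ln z₁ − r·ln z₂)/(1 − r) = (4.5890 − 0.65647×6.4216)/0.34353 = 1.0871 → z₀ = 2.966 ft
V₃ = V₁ · ln(z₃/z₀)/ln(z₁/z₀) = 38.2 × 5.6974/3.5020 = 62.1478 mph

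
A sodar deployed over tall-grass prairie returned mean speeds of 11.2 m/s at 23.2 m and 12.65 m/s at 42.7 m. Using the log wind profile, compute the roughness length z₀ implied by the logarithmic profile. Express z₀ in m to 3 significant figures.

z₀ ≈ 0.208 m

Log law: V(z) ∝ ln(z/z₀). With r = V₁/V₂ = 11.2/12.65 = 0.88538,
r · ln(z₂/z₀) = ln(z₁/z₀) ⇒ ln z₀ = (ln z₁ − r·ln z₂)/(1 − r)
ln z₀ = (3.14415 − 0.88538×3.75420) / 0.11462 = -1.5679
z₀ = exp(-1.5679) = 0.2085 m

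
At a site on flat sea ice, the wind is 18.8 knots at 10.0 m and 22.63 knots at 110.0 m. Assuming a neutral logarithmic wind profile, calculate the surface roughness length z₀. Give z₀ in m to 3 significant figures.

z₀ ≈ 0.0000773 m

Log law: V(z) ∝ ln(z/z₀). With r = V₁/V₂ = 18.8/22.63 = 0.83076,
r · ln(z₂/z₀) = ln(z₁/z₀) ⇒ ln z₀ = (ln z₁ − r·ln z₂)/(1 − r)
ln z₀ = (2.30259 − 0.83076×4.70048) / 0.16924 = -9.4678
z₀ = exp(-9.4678) = 0.00007730 m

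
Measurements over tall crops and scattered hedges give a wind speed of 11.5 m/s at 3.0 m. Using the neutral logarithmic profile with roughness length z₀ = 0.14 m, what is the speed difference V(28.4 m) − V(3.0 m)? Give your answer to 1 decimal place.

Log law: V₂ = V₁ · ln(z₂/z₀)/ln(z₁/z₀) = 11.5 × 5.3125/3.0647 = 19.9345 m/s
ΔV = 19.9345 − 11.5 = 8.4345 m/s

8.4 m/s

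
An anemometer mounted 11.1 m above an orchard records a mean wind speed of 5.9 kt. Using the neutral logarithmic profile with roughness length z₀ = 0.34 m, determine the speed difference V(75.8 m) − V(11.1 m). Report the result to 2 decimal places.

Log law: V₂ = V₁ · ln(z₂/z₀)/ln(z₁/z₀) = 5.9 × 5.4069/3.4858 = 9.1518 kt
ΔV = 9.1518 − 5.9 = 3.2518 kt

3.25 kt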